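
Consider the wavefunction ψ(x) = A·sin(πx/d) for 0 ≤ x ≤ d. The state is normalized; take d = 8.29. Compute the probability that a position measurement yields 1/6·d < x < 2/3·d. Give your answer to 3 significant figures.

P = ∫_{1/6·d}^{2/3·d} |ψ(x)|² dx.
With A² fixed by ∫|ψ|² = 1, i.e. A² = (d/2)^(−1), substitute and integrate.
Substituting u = x/d, A² and the length scale cancel in the ratio: P = ∫_{1/6}^{2/3} sin(π·u)^2 du / ∫_{0}^{1} sin(π·u)^2 du.
An antiderivative of sin(π·u)^2 is u/2 - sin(2·π·u)/(4·π); evaluating from 1/6 to 2/3 gives √(3)/(4·π) + 1/4, while the full integral is 1/2.
Evaluating gives P = (√(3) + π)/(2·π).

P ≈ 0.776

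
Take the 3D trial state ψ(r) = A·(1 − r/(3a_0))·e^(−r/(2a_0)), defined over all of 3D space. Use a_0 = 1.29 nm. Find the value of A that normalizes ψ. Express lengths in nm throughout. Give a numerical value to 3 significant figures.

A ≈ 0.236 nm^(-3/2)

We need A² ∫|f|² 4πr² dr = 1, taking the integral from 0 to ∞.
(Spherical symmetry: dV = 4πr² dr.)
Recall ∫₀^∞ r^m e^(−r/β) dr = m!·β^(m+1), carrying out the integral gives A² · 8·π·a_0^3/3.
Hence A² = 1/[8·π·a_0^3/3].
Plugging in a_0 = 1.29 yields A = 0.2358.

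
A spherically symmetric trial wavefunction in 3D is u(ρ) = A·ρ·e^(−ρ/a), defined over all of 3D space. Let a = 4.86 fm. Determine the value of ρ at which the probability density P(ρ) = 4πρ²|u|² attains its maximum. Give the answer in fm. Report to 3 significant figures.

Differentiate P(ρ) = 4πρ²|u|² with respect to ρ and set to zero.
Solving yields ρ = 2·a.
With a = 4.86, the most probable radial distance is 9.720 fm.

ρ ≈ 9.72 fm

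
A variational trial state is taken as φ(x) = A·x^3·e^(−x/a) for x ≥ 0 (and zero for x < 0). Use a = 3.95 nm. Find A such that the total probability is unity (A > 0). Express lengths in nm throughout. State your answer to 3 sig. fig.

The normalization condition is ∫|φ|² dx = 1 from 0 to ∞.
Using ∫₀^∞ xⁿ e^(−αx) dx = n!/αⁿ⁺¹, ∫|φ|² dx = A²·(45·a^7/8).
Setting this equal to 1 gives A² = 1/(45·a^7/8).
With a = 3.95: A² = 0.00001185 and A = 0.003442.

A ≈ 0.00344 nm^(-7/2)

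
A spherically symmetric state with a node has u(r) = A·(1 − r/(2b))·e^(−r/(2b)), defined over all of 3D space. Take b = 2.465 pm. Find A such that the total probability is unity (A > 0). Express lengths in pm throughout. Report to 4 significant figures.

A ≈ 0.05154 pm^(-3/2)

Require ∫ |u|² 4πr² dr = 1 over the whole domain.
(Spherical symmetry: dV = 4πr² dr.)
∫|u|² 4πr² dr = A²·(8·π·b^3).
Substituting b = 2.465 gives A² = 0.0026565, so A = 0.051541.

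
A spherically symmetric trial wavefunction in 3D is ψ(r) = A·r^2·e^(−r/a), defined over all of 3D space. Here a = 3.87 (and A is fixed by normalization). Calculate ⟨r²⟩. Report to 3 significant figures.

⟨r²⟩ = ∫ r^2 |ψ|² 4πr² dr over the full domain.
Using ∫₀^∞ rⁿ e^(−αr) dr = n!/αⁿ⁺¹, the ratio of the moment integral to the normalization integral gives ⟨r²⟩ = 14·a^2.
With a = 3.87, ⟨r^2⟩ = 209.7.

⟨r^2⟩ ≈ 210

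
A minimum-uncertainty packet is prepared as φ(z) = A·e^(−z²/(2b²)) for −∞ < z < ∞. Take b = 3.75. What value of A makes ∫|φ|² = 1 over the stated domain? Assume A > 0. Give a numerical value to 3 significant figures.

A ≈ 0.388

Require ∫ |φ|² dz = 1 over the whole domain.
With ∫_{−∞}^{∞} z^(2m) e^(−αz²) dz = (2m−1)!!·√π / (2^m α^(m+1/2)), the integral (without the A² prefactor) comes out to √(π)·b.
So A² = (√(π)·b)^(−1).
With b = 3.75: A² = 0.1505 and A = 0.3879.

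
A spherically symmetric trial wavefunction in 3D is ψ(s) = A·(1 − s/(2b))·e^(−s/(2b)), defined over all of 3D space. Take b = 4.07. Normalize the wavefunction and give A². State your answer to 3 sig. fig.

A^2 ≈ 0.000590

We need A² ∫|f|² 4πs² ds = 1, taking the integral from 0 to ∞.
With ∫₀^∞ s^4 e^(−αs) ds = 4!/α^5, ∫|ψ|² 4πs² ds = A²·(8·π·b^3).
So A² = (8·π·b^3)^(−1).
Substituting b = 4.07 gives A² = 0.0005902, so A = 0.02429.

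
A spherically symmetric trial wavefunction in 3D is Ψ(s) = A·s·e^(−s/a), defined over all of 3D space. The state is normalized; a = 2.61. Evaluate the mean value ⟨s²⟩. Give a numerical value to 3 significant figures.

⟨s^2⟩ ≈ 51.1

⟨s²⟩ = ∫ s^2 |Ψ|² 4πs² ds over the full domain.
Recall ∫₀^∞ s^m e^(−s/β) ds = m!·β^(m+1), since the A² factors cancel between numerator and denominator, ⟨s²⟩ = 15·a^2/2.
Putting a = 2.61 gives 51.09.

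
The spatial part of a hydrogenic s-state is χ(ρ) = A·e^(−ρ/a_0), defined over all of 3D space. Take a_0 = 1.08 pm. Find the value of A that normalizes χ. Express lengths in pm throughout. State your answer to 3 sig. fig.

A ≈ 0.503 pm^(-3/2)

Require ∫ |χ|² 4πρ² dρ = 1 over the whole domain.
(Spherical symmetry: dV = 4πρ² dρ.)
With ∫₀^∞ ρ^2 e^(−αρ) dρ = 2!/α^3, the integral (without the A² prefactor) comes out to π·a_0^3.
So A² = (π·a_0^3)^(−1).
With a_0 = 1.08: A² = 0.2527 and A = 0.5027.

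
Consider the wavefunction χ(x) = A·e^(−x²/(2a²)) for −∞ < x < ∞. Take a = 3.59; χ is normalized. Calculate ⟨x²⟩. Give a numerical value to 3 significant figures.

⟨x^2⟩ ≈ 6.44

The expectation value is the |χ|²-weighted average of x^2: ∫ x^2|χ|² dx.
Using the Gaussian integral ∫_{−∞}^{∞} e^(−αx²) dx = √(π/α), since the A² factors cancel between numerator and denominator, ⟨x²⟩ = a^2/2.
With a = 3.59, ⟨x^2⟩ = 6.444.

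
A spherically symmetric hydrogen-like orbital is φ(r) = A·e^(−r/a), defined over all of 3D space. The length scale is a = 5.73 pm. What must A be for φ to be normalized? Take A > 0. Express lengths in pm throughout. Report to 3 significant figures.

We need A² ∫|f|² 4πr² dr = 1, taking the integral from 0 to ∞.
The angular integral contributes 4π, leaving ∫₀^∞ r²|φ|² dr.
Using ∫₀^∞ rⁿ e^(−αr) dr = n!/αⁿ⁺¹, with φ = A·e^(−r/a), the integral evaluates to A²·[π·a^3].
So A² = (π·a^3)^(−1).
Substituting a = 5.73 gives A² = 0.001692, so A = 0.04113.

A ≈ 0.0411 pm^(-3/2)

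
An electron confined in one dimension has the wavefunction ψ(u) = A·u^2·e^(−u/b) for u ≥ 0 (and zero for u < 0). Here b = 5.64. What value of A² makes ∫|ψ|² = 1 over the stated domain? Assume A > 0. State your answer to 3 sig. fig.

Require ∫ |ψ|² du = 1 over the whole domain.
Using ∫₀^∞ uⁿ e^(−αu) du = n!/αⁿ⁺¹, ∫|ψ|² du = A²·(3·b^5/4).
Hence A² = 1/[3·b^5/4].
Plugging in b = 5.64 yields A = 0.01529.

A^2 ≈ 0.000234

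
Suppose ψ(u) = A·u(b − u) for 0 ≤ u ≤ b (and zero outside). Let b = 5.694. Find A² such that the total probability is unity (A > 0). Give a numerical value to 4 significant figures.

A^2 ≈ 0.005012

We need A² ∫|f|² du = 1, taking the integral from 0 to b.
The integral (without the A² prefactor) comes out to b^5/30.
Setting this equal to 1 gives A² = 1/(b^5/30).
Substituting b = 5.694 gives A² = 0.0050123, so A = 0.070797.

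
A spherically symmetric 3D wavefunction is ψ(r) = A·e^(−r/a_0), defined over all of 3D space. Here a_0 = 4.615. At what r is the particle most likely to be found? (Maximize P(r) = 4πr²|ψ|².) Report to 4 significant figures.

r ≈ 4.615

Differentiate P(r) = 4πr²|ψ|² with respect to r and set to zero.
This gives r = a_0.
With a_0 = 4.615, the most probable radial distance is 4.6150.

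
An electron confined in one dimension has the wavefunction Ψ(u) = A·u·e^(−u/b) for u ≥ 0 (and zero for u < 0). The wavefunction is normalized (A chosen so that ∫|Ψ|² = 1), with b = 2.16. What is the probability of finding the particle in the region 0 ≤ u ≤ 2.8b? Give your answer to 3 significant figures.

|Ψ|² is the probability density, so P = ∫_{0}^{2.8b} |Ψ|² du.
Since A² = 1/(b^3/4), this is the region integral divided by the full normalization integral.
Substituting t = u/b, A² and the length scale cancel in the ratio: P = ∫_{0}^{2.8} t^2·e^(-2·t) dt / ∫_{0}^{∞} t^2·e^(-2·t) dt.
With ∫ t^2·e^(-2·t) dt = -(2·t^2 + 2·t + 1)·e^(-2·t)/4 + C, the region integral is 1/4 - 557·e^(-28/5)/100 and the full one is 1/4.
The result is P = 0.9176.

P ≈ 0.918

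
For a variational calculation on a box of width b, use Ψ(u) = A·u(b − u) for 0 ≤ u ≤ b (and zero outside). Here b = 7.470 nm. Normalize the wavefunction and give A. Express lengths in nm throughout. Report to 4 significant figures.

A ≈ 0.03591 nm^(-5/2)

The normalization condition is ∫|Ψ|² du = 1 from 0 to b.
With Ψ = A·u(b − u), the integral evaluates to A²·[b^5/30].
With b = 7.470: A² = 0.0012898 and A = 0.035914.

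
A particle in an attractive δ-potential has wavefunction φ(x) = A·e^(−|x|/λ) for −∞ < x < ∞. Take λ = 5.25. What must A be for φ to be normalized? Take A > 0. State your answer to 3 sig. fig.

A ≈ 0.436

Require ∫ |φ|² dx = 1 over the whole domain.
The integral (without the A² prefactor) comes out to λ.
So A² = (λ)^(−1).
Plugging in λ = 5.25 yields A = 0.4364.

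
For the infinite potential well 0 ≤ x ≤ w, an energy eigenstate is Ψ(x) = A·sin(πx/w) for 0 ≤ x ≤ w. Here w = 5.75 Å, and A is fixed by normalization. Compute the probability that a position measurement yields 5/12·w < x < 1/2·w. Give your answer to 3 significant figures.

P ≈ 0.163

P = ∫_{5/12·w}^{1/2·w} |Ψ(x)|² dx.
With A² fixed by ∫|Ψ|² = 1, i.e. A² = (w/2)^(−1), substitute and integrate.
Substituting u = x/w, A² and the length scale cancel in the ratio: P = ∫_{5/12}^{1/2} sin(π·u)^2 du / ∫_{0}^{1} sin(π·u)^2 du.
Using ∫ sin(π·u)^2 du = u/2 - sin(2·π·u)/(4·π), the numerator is 1/(8·π) + 1/24 and the denominator is 1/2.
The result is P = (3 + π)/(12·π).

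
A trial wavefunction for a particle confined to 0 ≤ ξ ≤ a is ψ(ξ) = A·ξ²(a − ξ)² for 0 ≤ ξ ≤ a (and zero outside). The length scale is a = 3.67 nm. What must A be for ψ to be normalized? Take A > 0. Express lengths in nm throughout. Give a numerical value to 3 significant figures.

A ≈ 0.0722 nm^(-9/2)

The normalization condition is ∫|ψ|² dξ = 1 from 0 to a.
Carrying out the integral gives A² · a^9/630.
So A² = (a^9/630)^(−1).
Plugging in a = 3.67 yields A = 0.07222.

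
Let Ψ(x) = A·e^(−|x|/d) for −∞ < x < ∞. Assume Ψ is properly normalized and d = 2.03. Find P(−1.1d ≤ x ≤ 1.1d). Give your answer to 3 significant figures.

P ≈ 0.889

P = ∫_{−1.1d}^{1.1d} |Ψ(x)|² dx.
The normalization integral ∫|Ψ|²dx over the whole domain equals d·A², and A² cancels in the ratio.
By symmetry take twice the x ≥ 0 contribution in numerator and denominator; the 2's cancel. In terms of u = x/d (A² and the length scale cancel between numerator and denominator), P = [∫_{0}^{1.1} e^(-2·u) du] / [∫_{0}^{∞} e^(-2·u) du].
An antiderivative of e^(-2·u) is -e^(-2·u)/2; evaluating from 0 to 1.1 gives 1/2 - e^(-11/5)/2, while the full integral is 1/2.
This works out to P = 0.8892.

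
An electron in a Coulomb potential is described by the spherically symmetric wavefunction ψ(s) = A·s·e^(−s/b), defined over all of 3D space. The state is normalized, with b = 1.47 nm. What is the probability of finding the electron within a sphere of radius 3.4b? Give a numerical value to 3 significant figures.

P ≈ 0.808

P = ∫ |ψ|² 4πs² ds over s ≤ 3.4b.
Normalization gives A² = 1/(3·π·b^5).
In terms of u = s/b (A², 4π and the length scale all cancel between numerator and denominator), P = [∫_{0}^{3.4} u^4·e^(-2·u) du] / [∫_{0}^{∞} u^4·e^(-2·u) du].
With ∫ u^4·e^(-2·u) du = -(u^4/2 + u^3 + 3·u^2/2 + 3·u/2 + 3/4)·e^(-2·u) + C, the region integral is ≈ 0.60598 and the full one is 3/4.
This evaluates to P = 0.8080.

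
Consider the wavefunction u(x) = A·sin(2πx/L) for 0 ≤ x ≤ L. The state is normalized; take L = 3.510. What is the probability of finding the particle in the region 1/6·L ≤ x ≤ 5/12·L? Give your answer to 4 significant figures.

P ≈ 0.3878

The probability is P = ∫ |u|² dx over [1/6·L, 5/12·L].
With A² fixed by ∫|u|² = 1, i.e. A² = (L/2)^(−1), substitute and integrate.
Let t = x/L; then A² and the length scale cancel, so P = ∫_{1/6}^{5/12} sin(2·π·t)^2 dt ÷ ∫_{0}^{1} sin(2·π·t)^2 dt.
With ∫ sin(2·π·t)^2 dt = t/2 - sin(4·π·t)/(8·π) + C, the region integral is √(3)/(8·π) + 1/8 and the full one is 1/2.
Evaluating gives P = (√(3) + π)/(4·π).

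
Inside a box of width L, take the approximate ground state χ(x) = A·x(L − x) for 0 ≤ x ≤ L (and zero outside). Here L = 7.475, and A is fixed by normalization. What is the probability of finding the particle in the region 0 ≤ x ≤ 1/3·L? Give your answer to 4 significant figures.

P ≈ 0.2099

P = ∫_{0}^{1/3·L} |χ(x)|² dx.
The normalization integral ∫|χ|²dx over the whole domain equals L^5/30·A², and A² cancels in the ratio.
Let u = x/L; then A² and the length scale cancel, so P = ∫_{0}^{1/3} u^2·(1 - u)^2 du ÷ ∫_{0}^{1} u^2·(1 - u)^2 du.
Using ∫ u^2·(1 - u)^2 du = u^3·(6·u^2 - 15·u + 10)/30, the numerator is 17/2430 and the denominator is 1/30.
The result is P = 17/81.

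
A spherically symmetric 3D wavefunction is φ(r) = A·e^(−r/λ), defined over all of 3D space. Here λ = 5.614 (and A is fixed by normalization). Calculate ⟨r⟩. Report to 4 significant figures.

By definition ⟨r⟩ = ∫ r |φ(r)|² 4πr² dr.
Using ∫₀^∞ rⁿ e^(−αr) dr = n!/αⁿ⁺¹, evaluating both integrals, ⟨r⟩ = 3·λ/2.
Putting λ = 5.614 gives 8.4210.

⟨r⟩ ≈ 8.421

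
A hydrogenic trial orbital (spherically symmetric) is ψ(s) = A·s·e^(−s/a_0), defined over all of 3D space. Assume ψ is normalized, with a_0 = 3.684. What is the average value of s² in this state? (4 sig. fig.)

By definition ⟨s²⟩ = ∫ s^2 |ψ(s)|² 4πs² ds.
Evaluating both integrals, ⟨s²⟩ = 15·a_0^2/2.
With a_0 = 3.684, ⟨s^2⟩ = 101.79.

⟨s^2⟩ ≈ 101.8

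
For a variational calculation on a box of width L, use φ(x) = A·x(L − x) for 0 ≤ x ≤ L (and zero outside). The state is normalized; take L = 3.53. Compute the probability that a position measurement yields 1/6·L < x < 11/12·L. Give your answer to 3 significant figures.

P ≈ 0.959

The probability is P = ∫ |φ|² dx over [1/6·L, 11/12·L].
With A² fixed by ∫|φ|² = 1, i.e. A² = (L^5/30)^(−1), substitute and integrate.
Substituting u = x/L, A² and the length scale cancel in the ratio: P = ∫_{1/6}^{11/12} u^2·(1 - u)^2 du / ∫_{0}^{1} u^2·(1 - u)^2 du.
Using ∫ u^2·(1 - u)^2 du = u^3·(6·u^2 - 15·u + 10)/30, the numerator is ≈ 0.031981 and the denominator is 1/30.
Evaluating gives P = 4421/4608.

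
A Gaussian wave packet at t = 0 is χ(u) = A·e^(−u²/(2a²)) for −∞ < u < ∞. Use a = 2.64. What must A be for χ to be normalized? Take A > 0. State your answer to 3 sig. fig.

The normalization condition is ∫|χ|² du = 1 from −∞ to ∞.
With χ = A·e^(−u²/(2a²)), the integral evaluates to A²·[√(π)·a].
So A² = (√(π)·a)^(−1).
With a = 2.64: A² = 0.2137 and A = 0.4623.

A ≈ 0.462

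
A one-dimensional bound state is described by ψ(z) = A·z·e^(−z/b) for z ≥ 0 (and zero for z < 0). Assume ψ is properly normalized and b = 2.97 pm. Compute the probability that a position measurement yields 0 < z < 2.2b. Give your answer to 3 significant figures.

P ≈ 0.815

|ψ|² is the probability density, so P = ∫_{0}^{2.2b} |ψ|² dz.
With A² fixed by ∫|ψ|² = 1, i.e. A² = (b^3/4)^(−1), substitute and integrate.
In terms of u = z/b (A² and the length scale cancel between numerator and denominator), P = [∫_{0}^{2.2} u^2·e^(-2·u) du] / [∫_{0}^{∞} u^2·e^(-2·u) du].
Using ∫ u^2·e^(-2·u) du = -(2·u^2 + 2·u + 1)·e^(-2·u)/4, the numerator is 1/4 - 377·e^(-22/5)/100 and the denominator is 1/4.
The result is P = 0.8149.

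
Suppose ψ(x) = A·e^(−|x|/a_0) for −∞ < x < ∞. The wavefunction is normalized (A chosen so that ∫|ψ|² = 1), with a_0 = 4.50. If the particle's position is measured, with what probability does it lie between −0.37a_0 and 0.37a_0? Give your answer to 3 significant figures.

|ψ|² is the probability density, so P = ∫_{−0.37a_0}^{0.37a_0} |ψ|² dx.
With A² fixed by ∫|ψ|² = 1, i.e. A² = (a_0)^(−1), substitute and integrate.
By symmetry take twice the x ≥ 0 contribution in numerator and denominator; the 2's cancel. Let u = x/a_0; then A² and the length scale cancel, so P = ∫_{0}^{0.37} e^(-2·u) du ÷ ∫_{0}^{∞} e^(-2·u) du.
An antiderivative of e^(-2·u) is -e^(-2·u)/2; evaluating from 0 to 0.37 gives 1/2 - e^(-37/50)/2, while the full integral is 1/2.
This works out to P = 0.5229.

P ≈ 0.523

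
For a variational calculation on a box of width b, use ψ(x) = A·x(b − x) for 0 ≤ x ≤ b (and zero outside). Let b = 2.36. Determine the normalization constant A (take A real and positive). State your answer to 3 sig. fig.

We need A² ∫|f|² dx = 1, taking the integral from 0 to b.
∫|ψ|² dx = A²·(b^5/30).
Hence A² = 1/[b^5/30].
With b = 2.36: A² = 0.4098 and A = 0.6401.

A ≈ 0.640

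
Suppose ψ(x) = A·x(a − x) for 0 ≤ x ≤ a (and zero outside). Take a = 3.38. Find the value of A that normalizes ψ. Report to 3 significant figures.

We need A² ∫|f|² dx = 1, taking the integral from 0 to a.
Expanding the polynomial and integrating term by term, the integral (without the A² prefactor) comes out to a^5/30.
Setting this equal to 1 gives A² = 1/(a^5/30).
Substituting a = 3.38 gives A² = 0.06800, so A = 0.2608.

A ≈ 0.261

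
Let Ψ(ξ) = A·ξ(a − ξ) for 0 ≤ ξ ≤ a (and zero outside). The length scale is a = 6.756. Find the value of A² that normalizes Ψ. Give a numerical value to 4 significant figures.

Require ∫ |Ψ|² dξ = 1 over the whole domain.
Expanding the polynomial and integrating term by term, with Ψ = A·ξ(a − ξ), the integral evaluates to A²·[a^5/30].
Setting this equal to 1 gives A² = 1/(a^5/30).
With a = 6.756: A² = 0.0021314 and A = 0.046168.

A^2 ≈ 0.002131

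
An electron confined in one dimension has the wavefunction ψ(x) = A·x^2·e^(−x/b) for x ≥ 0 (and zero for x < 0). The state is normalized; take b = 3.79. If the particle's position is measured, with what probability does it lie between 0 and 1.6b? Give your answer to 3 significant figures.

P ≈ 0.219

The probability is P = ∫ |ψ|² dx over [0, 1.6b].
Since A² = 1/(3·b^5/4), this is the region integral divided by the full normalization integral.
Let u = x/b; then A² and the length scale cancel, so P = ∫_{0}^{1.6} u^4·e^(-2·u) du ÷ ∫_{0}^{∞} u^4·e^(-2·u) du.
An antiderivative of u^4·e^(-2·u) is -(u^4/2 + u^3 + 3·u^2/2 + 3·u/2 + 3/4)·e^(-2·u); evaluating from 0 to 1.6 gives ≈ 0.16454, while the full integral is 3/4.
Evaluating gives P = 0.2194.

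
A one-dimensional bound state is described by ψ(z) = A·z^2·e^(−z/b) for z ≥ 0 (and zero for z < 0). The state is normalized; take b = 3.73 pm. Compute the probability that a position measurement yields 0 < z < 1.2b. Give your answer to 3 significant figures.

The probability is P = ∫ |ψ|² dz over [0, 1.2b].
The normalization integral ∫|ψ|²dz over the whole domain equals 3·b^5/4·A², and A² cancels in the ratio.
Substituting u = z/b, A² and the length scale cancel in the ratio: P = ∫_{0}^{1.2} u^4·e^(-2·u) du / ∫_{0}^{∞} u^4·e^(-2·u) du.
With ∫ u^4·e^(-2·u) du = -(u^4/2 + u^3 + 3·u^2/2 + 3·u/2 + 3/4)·e^(-2·u) + C, the region integral is ≈ 0.071901 and the full one is 3/4.
Taking the ratio, P = 0.09587.

P ≈ 0.0959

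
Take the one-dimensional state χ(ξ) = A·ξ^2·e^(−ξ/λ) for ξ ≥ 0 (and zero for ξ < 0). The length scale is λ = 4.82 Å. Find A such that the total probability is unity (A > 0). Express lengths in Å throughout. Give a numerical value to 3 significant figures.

We need A² ∫|f|² dξ = 1, taking the integral from 0 to ∞.
∫|χ|² dξ = A²·(3·λ^5/4).
So A² = (3·λ^5/4)^(−1).
Substituting λ = 4.82 gives A² = 0.0005125, so A = 0.02264.

A ≈ 0.0226 Å^(-5/2)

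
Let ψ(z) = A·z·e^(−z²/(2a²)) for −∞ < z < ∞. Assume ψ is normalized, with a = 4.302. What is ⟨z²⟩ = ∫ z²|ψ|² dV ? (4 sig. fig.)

The expectation value is the |ψ|²-weighted average of z^2: ∫ z^2|ψ|² dz.
Differentiating ∫e^(−αz²) dz = √(π/α) under α to get the higher moments, the ratio of the moment integral to the normalization integral gives ⟨z²⟩ = 3·a^2/2.
Putting a = 4.302 gives 27.761.

⟨z^2⟩ ≈ 27.76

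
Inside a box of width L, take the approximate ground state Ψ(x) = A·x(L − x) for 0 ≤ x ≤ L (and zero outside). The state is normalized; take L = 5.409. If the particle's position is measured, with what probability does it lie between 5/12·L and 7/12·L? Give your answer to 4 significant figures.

P ≈ 0.3068

P = ∫_{5/12·L}^{7/12·L} |Ψ(x)|² dx.
The normalization integral ∫|Ψ|²dx over the whole domain equals L^5/30·A², and A² cancels in the ratio.
Substituting u = x/L, A² and the length scale cancel in the ratio: P = ∫_{5/12}^{7/12} u^2·(1 - u)^2 du / ∫_{0}^{1} u^2·(1 - u)^2 du.
An antiderivative of u^2·(1 - u)^2 is u^3·(6·u^2 - 15·u + 10)/30; evaluating from 5/12 to 7/12 gives ≈ 0.0102254, while the full integral is 1/30.
The result is P = 0.30676.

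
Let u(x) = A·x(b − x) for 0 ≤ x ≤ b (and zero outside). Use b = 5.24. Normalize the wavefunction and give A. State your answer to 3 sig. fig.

Normalization requires ∫|u|² dx = 1, integrated from 0 to b.
Expanding the polynomial and integrating term by term, with u = A·x(b − x), the integral evaluates to A²·[b^5/30].
Setting this equal to 1 gives A² = 1/(b^5/30).
With b = 5.24: A² = 0.007594 and A = 0.08714.

A ≈ 0.0871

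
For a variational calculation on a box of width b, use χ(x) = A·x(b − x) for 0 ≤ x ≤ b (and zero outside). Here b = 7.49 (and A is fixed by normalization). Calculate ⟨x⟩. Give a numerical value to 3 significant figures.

⟨x⟩ ≈ 3.75

⟨x⟩ = ∫ x |χ|² dx over the full domain.
The ratio of the moment integral to the normalization integral gives ⟨x⟩ = b/2.
Putting b = 7.49 gives 3.745.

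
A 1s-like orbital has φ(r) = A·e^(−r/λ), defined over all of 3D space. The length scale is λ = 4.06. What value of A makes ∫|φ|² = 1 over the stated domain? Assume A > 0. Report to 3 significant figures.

A ≈ 0.0690

Normalization requires ∫|φ|² 4πr² dr = 1, integrated from 0 to ∞.
The angular integral contributes 4π, leaving ∫₀^∞ r²|φ|² dr.
With ∫₀^∞ r^2 e^(−αr) dr = 2!/α^3, the integral (without the A² prefactor) comes out to π·λ^3.
Setting this equal to 1 gives A² = 1/(π·λ^3).
Plugging in λ = 4.06 yields A = 0.06897.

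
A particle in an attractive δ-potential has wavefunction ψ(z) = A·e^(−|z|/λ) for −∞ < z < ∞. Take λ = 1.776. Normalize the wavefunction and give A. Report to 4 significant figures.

A ≈ 0.7504

The normalization condition is ∫|ψ|² dz = 1 from −∞ to ∞.
Carrying out the integral gives A² · λ.
So A² = (λ)^(−1).
With λ = 1.776: A² = 0.56306 and A = 0.75038.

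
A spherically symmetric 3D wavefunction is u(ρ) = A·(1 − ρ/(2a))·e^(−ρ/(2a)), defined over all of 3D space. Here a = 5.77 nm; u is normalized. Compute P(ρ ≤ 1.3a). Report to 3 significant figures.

P = ∫ |u|² 4πρ² dρ over ρ ≤ 1.3a.
Normalization gives A² = 1/(8·π·a^3).
Substituting t = ρ/a, A², 4π and the length scale all cancel in the ratio: P = ∫_{0}^{1.3} t^2·(1 - t/2)^2·e^(-t) dt / ∫_{0}^{∞} t^2·(1 - t/2)^2·e^(-t) dt.
An antiderivative of t^2·(1 - t/2)^2·e^(-t) is -(t^4/4 + t^2 + 2·t + 2)·e^(-t); evaluating from 0 to 1.3 gives ≈ 0.091181, while the full integral is 2.
The region integral divided by the full integral gives P = 0.04559.

P ≈ 0.0456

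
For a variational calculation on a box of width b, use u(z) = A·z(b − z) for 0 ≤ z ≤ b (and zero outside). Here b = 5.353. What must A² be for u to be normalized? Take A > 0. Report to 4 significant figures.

We need A² ∫|f|² dz = 1, taking the integral from 0 to b.
Expanding the polynomial and integrating term by term, with u = A·z(b − z), the integral evaluates to A²·[b^5/30].
Setting this equal to 1 gives A² = 1/(b^5/30).
With b = 5.353: A² = 0.0068255 and A = 0.082617.

A^2 ≈ 0.006826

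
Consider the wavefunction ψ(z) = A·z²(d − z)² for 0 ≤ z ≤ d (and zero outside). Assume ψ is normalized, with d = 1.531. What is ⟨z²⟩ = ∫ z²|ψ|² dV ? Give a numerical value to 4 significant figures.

⟨z^2⟩ ≈ 0.6393

The expectation value is the |ψ|²-weighted average of z^2: ∫ z^2|ψ|² dz.
Since the A² factors cancel between numerator and denominator, ⟨z²⟩ = 3·d^2/11.
Putting d = 1.531 gives 0.63926.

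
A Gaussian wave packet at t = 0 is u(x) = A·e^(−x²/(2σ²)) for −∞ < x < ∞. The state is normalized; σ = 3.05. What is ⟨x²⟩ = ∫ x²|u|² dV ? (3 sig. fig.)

⟨x^2⟩ ≈ 4.65

The expectation value is the |u|²-weighted average of x^2: ∫ x^2|u|² dx.
Since the A² factors cancel between numerator and denominator, ⟨x²⟩ = σ^2/2.
With σ = 3.05, ⟨x^2⟩ = 4.651.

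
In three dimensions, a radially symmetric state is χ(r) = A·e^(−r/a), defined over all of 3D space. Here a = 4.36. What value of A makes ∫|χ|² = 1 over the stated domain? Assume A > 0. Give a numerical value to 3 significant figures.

The normalization condition is ∫|χ|² 4πr² dr = 1 from 0 to ∞.
In 3D with spherical symmetry the volume element is 4πr² dr.
With ∫₀^∞ r^2 e^(−αr) dr = 2!/α^3, the integral (without the A² prefactor) comes out to π·a^3.
Hence A² = 1/[π·a^3].
With a = 4.36: A² = 0.003841 and A = 0.06197.

A ≈ 0.0620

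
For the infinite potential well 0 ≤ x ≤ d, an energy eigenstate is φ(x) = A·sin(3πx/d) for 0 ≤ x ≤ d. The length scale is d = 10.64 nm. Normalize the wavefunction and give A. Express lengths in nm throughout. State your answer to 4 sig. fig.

A ≈ 0.4336 nm^(-1/2)

Normalization requires ∫|φ|² dx = 1, integrated from 0 to d.
With ∫₀^d sin²(nπx/d) dx = d/2, the integral (without the A² prefactor) comes out to d/2.
Hence A² = 1/[d/2].
With d = 10.64: A² = 0.18797 and A = 0.43355.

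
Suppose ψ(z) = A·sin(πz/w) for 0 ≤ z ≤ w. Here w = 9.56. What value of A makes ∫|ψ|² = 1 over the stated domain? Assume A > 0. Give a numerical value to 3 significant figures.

The normalization condition is ∫|ψ|² dz = 1 from 0 to w.
Using sin²θ = (1 − cos 2θ)/2, with ψ = A·sin(πz/w), the integral evaluates to A²·[w/2].
Setting this equal to 1 gives A² = 1/(w/2).
Substituting w = 9.56 gives A² = 0.2092, so A = 0.4574.

A ≈ 0.457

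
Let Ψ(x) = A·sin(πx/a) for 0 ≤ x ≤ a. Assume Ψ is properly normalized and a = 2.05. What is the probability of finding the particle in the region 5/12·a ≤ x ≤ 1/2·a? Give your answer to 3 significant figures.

|Ψ|² is the probability density, so P = ∫_{5/12·a}^{1/2·a} |Ψ|² dx.
With A² fixed by ∫|Ψ|² = 1, i.e. A² = (a/2)^(−1), substitute and integrate.
In terms of u = x/a (A² and the length scale cancel between numerator and denominator), P = [∫_{5/12}^{1/2} sin(π·u)^2 du] / [∫_{0}^{1} sin(π·u)^2 du].
With ∫ sin(π·u)^2 du = u/2 - sin(2·π·u)/(4·π) + C, the region integral is 1/(8·π) + 1/24 and the full one is 1/2.
Evaluating gives P = (3 + π)/(12·π).

P ≈ 0.163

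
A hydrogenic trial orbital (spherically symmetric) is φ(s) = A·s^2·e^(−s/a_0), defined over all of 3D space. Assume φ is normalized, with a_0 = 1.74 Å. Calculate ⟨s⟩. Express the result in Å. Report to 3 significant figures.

By definition ⟨s⟩ = ∫ s |φ(s)|² 4πs² ds.
Recall ∫₀^∞ s^m e^(−s/β) ds = m!·β^(m+1), the ratio of the moment integral to the normalization integral gives ⟨s⟩ = 7·a_0/2.
With a_0 = 1.74, ⟨s⟩ = 6.090.

⟨s⟩ ≈ 6.09 Å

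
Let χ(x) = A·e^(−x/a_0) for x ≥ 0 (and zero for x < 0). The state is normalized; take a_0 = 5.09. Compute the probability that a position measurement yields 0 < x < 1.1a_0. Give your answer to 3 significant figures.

|χ|² is the probability density, so P = ∫_{0}^{1.1a_0} |χ|² dx.
The normalization integral ∫|χ|²dx over the whole domain equals a_0/2·A², and A² cancels in the ratio.
In terms of u = x/a_0 (A² and the length scale cancel between numerator and denominator), P = [∫_{0}^{1.1} e^(-2·u) du] / [∫_{0}^{∞} e^(-2·u) du].
Using ∫ e^(-2·u) du = -e^(-2·u)/2, the numerator is 1/2 - e^(-11/5)/2 and the denominator is 1/2.
This works out to P = 0.8892.

P ≈ 0.889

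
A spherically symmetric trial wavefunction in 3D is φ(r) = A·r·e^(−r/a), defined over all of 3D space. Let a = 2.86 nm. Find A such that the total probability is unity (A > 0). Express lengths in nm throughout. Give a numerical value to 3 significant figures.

A ≈ 0.0235 nm^(-5/2)

The normalization condition is ∫|φ|² 4πr² dr = 1 from 0 to ∞.
(Spherical symmetry: dV = 4πr² dr.)
With ∫₀^∞ r^4 e^(−αr) dr = 4!/α^5, carrying out the integral gives A² · 3·π·a^5.
Substituting a = 2.86 gives A² = 0.0005545, so A = 0.02355.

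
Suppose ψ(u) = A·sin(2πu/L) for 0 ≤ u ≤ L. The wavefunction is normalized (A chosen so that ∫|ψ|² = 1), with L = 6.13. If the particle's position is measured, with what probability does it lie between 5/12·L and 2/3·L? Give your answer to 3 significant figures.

P ≈ 0.112

|ψ|² is the probability density, so P = ∫_{5/12·L}^{2/3·L} |ψ|² du.
The normalization integral ∫|ψ|²du over the whole domain equals L/2·A², and A² cancels in the ratio.
Let t = u/L; then A² and the length scale cancel, so P = ∫_{5/12}^{2/3} sin(2·π·t)^2 dt ÷ ∫_{0}^{1} sin(2·π·t)^2 dt.
With ∫ sin(2·π·t)^2 dt = t/2 - sin(4·π·t)/(8·π) + C, the region integral is -√(3)/(8·π) + 1/8 and the full one is 1/2.
The result is P = (π - √(3))/(4·π).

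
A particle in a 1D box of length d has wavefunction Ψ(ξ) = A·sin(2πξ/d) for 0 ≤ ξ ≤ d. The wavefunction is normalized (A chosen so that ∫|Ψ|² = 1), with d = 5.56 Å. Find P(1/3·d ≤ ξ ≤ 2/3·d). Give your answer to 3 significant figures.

|Ψ|² is the probability density, so P = ∫_{1/3·d}^{2/3·d} |Ψ|² dξ.
With A² fixed by ∫|Ψ|² = 1, i.e. A² = (d/2)^(−1), substitute and integrate.
Substituting u = ξ/d, A² and the length scale cancel in the ratio: P = ∫_{1/3}^{2/3} sin(2·π·u)^2 du / ∫_{0}^{1} sin(2·π·u)^2 du.
With ∫ sin(2·π·u)^2 du = u/2 - sin(4·π·u)/(8·π) + C, the region integral is -√(3)/(8·π) + 1/6 and the full one is 1/2.
Taking the ratio, P = (-√(3)/4 + π/3)/π.

P ≈ 0.196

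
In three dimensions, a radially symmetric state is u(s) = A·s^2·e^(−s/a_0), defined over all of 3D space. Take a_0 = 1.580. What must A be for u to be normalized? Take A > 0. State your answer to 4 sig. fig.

A ≈ 0.02399

We need A² ∫|f|² 4πs² ds = 1, taking the integral from 0 to ∞.
In 3D with spherical symmetry the volume element is 4πs² ds.
The integral (without the A² prefactor) comes out to 45·π·a_0^7/2.
Hence A² = 1/[45·π·a_0^7/2].
With a_0 = 1.580: A² = 0.00057553 and A = 0.023990.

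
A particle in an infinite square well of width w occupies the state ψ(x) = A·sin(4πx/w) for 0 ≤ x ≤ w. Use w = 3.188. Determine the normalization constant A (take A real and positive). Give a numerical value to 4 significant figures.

We need A² ∫|f|² dx = 1, taking the integral from 0 to w.
Using sin²θ = (1 − cos 2θ)/2, with ψ = A·sin(4πx/w), the integral evaluates to A²·[w/2].
Plugging in w = 3.188 yields A = 0.79206.

A ≈ 0.7921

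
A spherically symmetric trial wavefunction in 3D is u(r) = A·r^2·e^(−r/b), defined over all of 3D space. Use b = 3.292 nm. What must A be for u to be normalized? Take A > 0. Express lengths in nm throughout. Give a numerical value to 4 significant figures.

A ≈ 0.001837 nm^(-7/2)

Require ∫ |u|² 4πr² dr = 1 over the whole domain.
The angular integral contributes 4π, leaving ∫₀^∞ r²|u|² dr.
Recall ∫₀^∞ r^m e^(−r/β) dr = m!·β^(m+1), the integral (without the A² prefactor) comes out to 45·π·b^7/2.
Hence A² = 1/[45·π·b^7/2].
Plugging in b = 3.292 yields A = 0.0018375.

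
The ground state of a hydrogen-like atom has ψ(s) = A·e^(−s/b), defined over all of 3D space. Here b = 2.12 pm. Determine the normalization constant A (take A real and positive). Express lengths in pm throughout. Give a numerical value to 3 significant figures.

A ≈ 0.183 pm^(-3/2)

Normalization requires ∫|ψ|² 4πs² ds = 1, integrated from 0 to ∞.
In 3D with spherical symmetry the volume element is 4πs² ds.
The integral (without the A² prefactor) comes out to π·b^3.
Hence A² = 1/[π·b^3].
With b = 2.12: A² = 0.03341 and A = 0.1828.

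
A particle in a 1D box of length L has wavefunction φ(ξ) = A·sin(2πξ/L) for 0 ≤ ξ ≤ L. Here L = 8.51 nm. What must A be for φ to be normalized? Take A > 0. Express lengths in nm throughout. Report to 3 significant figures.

A ≈ 0.485 nm^(-1/2)

The normalization condition is ∫|φ|² dξ = 1 from 0 to L.
Using sin²θ = (1 − cos 2θ)/2, the integral (without the A² prefactor) comes out to L/2.
With L = 8.51: A² = 0.2350 and A = 0.4848.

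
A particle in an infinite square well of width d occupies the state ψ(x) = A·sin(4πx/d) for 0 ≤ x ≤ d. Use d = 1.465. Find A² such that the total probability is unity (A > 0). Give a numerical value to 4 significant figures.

A^2 ≈ 1.365

Normalization requires ∫|ψ|² dx = 1, integrated from 0 to d.
With ∫₀^d sin²(nπx/d) dx = d/2, the integral (without the A² prefactor) comes out to d/2.
Hence A² = 1/[d/2].
With d = 1.465: A² = 1.3652 and A = 1.1684.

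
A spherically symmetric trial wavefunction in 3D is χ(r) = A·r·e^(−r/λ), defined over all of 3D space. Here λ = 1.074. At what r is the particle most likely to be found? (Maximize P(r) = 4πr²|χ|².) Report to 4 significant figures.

The maximum of P(r) = 4πr²|χ|² occurs where its derivative vanishes.
This gives r = 2·λ.
With λ = 1.074, the most probable radial distance is 2.1480.

r ≈ 2.148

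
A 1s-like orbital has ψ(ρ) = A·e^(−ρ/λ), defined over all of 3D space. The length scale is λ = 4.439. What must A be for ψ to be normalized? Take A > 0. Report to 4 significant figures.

A ≈ 0.06033

We need A² ∫|f|² 4πρ² dρ = 1, taking the integral from 0 to ∞.
In 3D with spherical symmetry the volume element is 4πρ² dρ.
With ∫₀^∞ ρ^2 e^(−αρ) dρ = 2!/α^3, ∫|ψ|² 4πρ² dρ = A²·(π·λ^3).
Hence A² = 1/[π·λ^3].
Plugging in λ = 4.439 yields A = 0.060325.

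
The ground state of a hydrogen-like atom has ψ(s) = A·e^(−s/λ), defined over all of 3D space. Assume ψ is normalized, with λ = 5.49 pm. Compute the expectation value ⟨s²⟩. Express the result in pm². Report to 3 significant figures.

The expectation value is the |ψ|²-weighted average of s^2: ∫ s^2|ψ|² 4πs² ds.
Recall ∫₀^∞ s^m e^(−s/β) ds = m!·β^(m+1), evaluating both integrals, ⟨s²⟩ = 3·λ^2.
Putting λ = 5.49 gives 90.42.

⟨s^2⟩ ≈ 90.4 pm^2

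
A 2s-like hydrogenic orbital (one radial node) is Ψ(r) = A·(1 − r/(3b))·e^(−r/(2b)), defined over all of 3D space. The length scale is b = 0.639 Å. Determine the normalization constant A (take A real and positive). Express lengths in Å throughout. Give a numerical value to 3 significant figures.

Normalization requires ∫|Ψ|² 4πr² dr = 1, integrated from 0 to ∞.
Using ∫₀^∞ rⁿ e^(−αr) dr = n!/αⁿ⁺¹, the integral (without the A² prefactor) comes out to 8·π·b^3/3.
So A² = (8·π·b^3/3)^(−1).
With b = 0.639: A² = 0.4575 and A = 0.6764.

A ≈ 0.676 Å^(-3/2)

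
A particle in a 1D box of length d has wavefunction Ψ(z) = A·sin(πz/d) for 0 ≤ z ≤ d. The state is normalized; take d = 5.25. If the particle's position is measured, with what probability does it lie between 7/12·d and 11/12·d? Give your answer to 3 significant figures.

The probability is P = ∫ |Ψ|² dz over [7/12·d, 11/12·d].
Since A² = 1/(d/2), this is the region integral divided by the full normalization integral.
In terms of u = z/d (A² and the length scale cancel between numerator and denominator), P = [∫_{7/12}^{11/12} sin(π·u)^2 du] / [∫_{0}^{1} sin(π·u)^2 du].
With ∫ sin(π·u)^2 du = u/2 - sin(2·π·u)/(4·π) + C, the region integral is 1/6 and the full one is 1/2.
Evaluating gives P = 1/3.

P ≈ 0.333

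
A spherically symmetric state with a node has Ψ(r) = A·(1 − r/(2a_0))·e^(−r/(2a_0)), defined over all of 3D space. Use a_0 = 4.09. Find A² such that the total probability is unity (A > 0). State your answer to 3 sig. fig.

A^2 ≈ 0.000582

The normalization condition is ∫|Ψ|² 4πr² dr = 1 from 0 to ∞.
With ∫₀^∞ r^4 e^(−αr) dr = 4!/α^5, carrying out the integral gives A² · 8·π·a_0^3.
Hence A² = 1/[8·π·a_0^3].
With a_0 = 4.09: A² = 0.0005816 and A = 0.02412.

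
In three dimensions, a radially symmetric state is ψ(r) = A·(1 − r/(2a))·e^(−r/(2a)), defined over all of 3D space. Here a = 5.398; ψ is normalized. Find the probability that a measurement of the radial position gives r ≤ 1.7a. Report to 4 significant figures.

Integrate the radial probability density 4πr²|ψ|² over r ≤ 1.7a.
A² is fixed by ∫₀^∞ 4πr²|ψ|² dr = 1, i.e. A² = (8·π·a^3)^(−1).
In terms of u = r/a (A², 4π and the length scale all cancel between numerator and denominator), P = [∫_{0}^{1.7} u^2·(1 - u/2)^2·e^(-u) du] / [∫_{0}^{∞} u^2·(1 - u/2)^2·e^(-u) du].
Using ∫ u^2·(1 - u/2)^2·e^(-u) du = -(u^4/4 + u^2 + 2·u + 2)·e^(-u), the numerator is ≈ 0.104106 and the denominator is 2.
This evaluates to P = 0.052053.

P ≈ 0.05205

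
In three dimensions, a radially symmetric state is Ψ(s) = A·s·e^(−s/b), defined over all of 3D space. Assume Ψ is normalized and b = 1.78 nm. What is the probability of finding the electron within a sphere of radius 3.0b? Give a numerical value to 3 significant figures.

Integrate the radial probability density 4πs²|Ψ|² over s ≤ 3.0b.
Normalization gives A² = 1/(3·π·b^5).
Substituting u = s/b, A², 4π and the length scale all cancel in the ratio: P = ∫_{0}^{3.0} u^4·e^(-2·u) du / ∫_{0}^{∞} u^4·e^(-2·u) du.
An antiderivative of u^4·e^(-2·u) is -(u^4/2 + u^3 + 3·u^2/2 + 3·u/2 + 3/4)·e^(-2·u); evaluating from 0 to 3.0 gives 3/4 - 345·e^(-6)/4, while the full integral is 3/4.
The region integral divided by the full integral gives P = 0.7149.

P ≈ 0.715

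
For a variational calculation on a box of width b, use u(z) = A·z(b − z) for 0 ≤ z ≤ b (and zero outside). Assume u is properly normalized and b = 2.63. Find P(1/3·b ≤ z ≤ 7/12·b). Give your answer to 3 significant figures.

P ≈ 0.444

P = ∫_{1/3·b}^{7/12·b} |u(z)|² dz.
The normalization integral ∫|u|²dz over the whole domain equals b^5/30·A², and A² cancels in the ratio.
Let t = z/b; then A² and the length scale cancel, so P = ∫_{1/3}^{7/12} t^2·(1 - t)^2 dt ÷ ∫_{0}^{1} t^2·(1 - t)^2 dt.
An antiderivative of t^2·(1 - t)^2 is t^3·(6·t^2 - 15·t + 10)/30; evaluating from 1/3 to 7/12 gives ≈ 0.014783, while the full integral is 1/30.
Evaluating gives P = 0.4435.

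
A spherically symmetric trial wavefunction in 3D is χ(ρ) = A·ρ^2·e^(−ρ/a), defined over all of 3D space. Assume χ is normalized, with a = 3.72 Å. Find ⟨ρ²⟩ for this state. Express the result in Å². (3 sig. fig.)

⟨ρ^2⟩ ≈ 194 Å^2

⟨ρ²⟩ = ∫ ρ^2 |χ|² 4πρ² dρ over the full domain.
The ratio of the moment integral to the normalization integral gives ⟨ρ²⟩ = 14·a^2.
Putting a = 3.72 gives 193.7.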